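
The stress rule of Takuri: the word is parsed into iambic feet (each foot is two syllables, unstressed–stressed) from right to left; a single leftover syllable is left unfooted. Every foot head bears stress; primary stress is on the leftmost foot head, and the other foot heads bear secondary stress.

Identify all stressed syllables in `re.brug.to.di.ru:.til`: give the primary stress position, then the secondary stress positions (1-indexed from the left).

Parse right to left into iambic (σˈσ) feet: (re.ˈbrug) (to.ˈdi) (ru:.ˈtil).
Foot heads (stressed positions): 2, 4, 6.
End Rule Leftmost: primary stress on the leftmost head = syllable 2.
Secondary stress on 4, 6: re.ˈbrug.to.ˌdi.ru:.ˌtil.

primary 2, secondary 4, 6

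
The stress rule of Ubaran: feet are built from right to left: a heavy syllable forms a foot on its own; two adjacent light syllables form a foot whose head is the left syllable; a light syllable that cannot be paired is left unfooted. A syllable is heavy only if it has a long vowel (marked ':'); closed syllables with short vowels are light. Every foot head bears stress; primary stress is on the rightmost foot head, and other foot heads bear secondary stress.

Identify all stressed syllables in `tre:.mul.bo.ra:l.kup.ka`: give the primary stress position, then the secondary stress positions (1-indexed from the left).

Weights: 1 tre: H, 2 mul L, 3 bo L, 4 ra:l H, 5 kup L, 6 ka L.
Parse right to left (heavy = foot alone; LL = one foot; stranded L unfooted): (ˈtre:) (ˈmul.bo) (ˈra:l) (ˈkup.ka).
Foot heads: 1, 2, 4, 5.
Primary stress on the rightmost head = syllable 5.
Secondary stress on 1, 2, 4: ˌtre:.ˌmul.bo.ˌra:l.ˈkup.ka.

primary 5, secondary 1, 2, 4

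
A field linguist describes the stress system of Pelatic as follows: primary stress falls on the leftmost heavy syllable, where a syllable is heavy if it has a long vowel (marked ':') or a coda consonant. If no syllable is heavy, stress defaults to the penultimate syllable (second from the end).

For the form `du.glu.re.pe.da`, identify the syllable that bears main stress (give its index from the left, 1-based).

Weights: 1 du L, 2 glu L, 3 re L, 4 pe L, 5 da L.
No heavy syllable in the domain; default to the penultimate syllable (second from the end) = syllable 4.
Primary stress: syllable 4 → du.glu.re.ˈpe.da.

4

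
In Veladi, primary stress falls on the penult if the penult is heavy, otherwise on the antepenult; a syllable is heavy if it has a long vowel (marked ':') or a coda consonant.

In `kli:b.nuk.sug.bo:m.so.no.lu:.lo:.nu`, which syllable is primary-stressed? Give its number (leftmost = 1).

8

Weights: 7 lu: H, 8 lo: H, 9 nu L.
The penult (syllable 8, lo:) is heavy, so it takes stress.
Primary stress: syllable 8 → kli:b.nuk.sug.bo:m.so.no.lu:.ˈlo:.nu.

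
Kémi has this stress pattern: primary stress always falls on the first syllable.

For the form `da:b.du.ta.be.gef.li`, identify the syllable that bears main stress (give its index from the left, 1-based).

The word has 6 syllables; the first syllable is syllable 1 (da:b).
Primary stress: syllable 1 → ˈda:b.du.ta.be.gef.li.

1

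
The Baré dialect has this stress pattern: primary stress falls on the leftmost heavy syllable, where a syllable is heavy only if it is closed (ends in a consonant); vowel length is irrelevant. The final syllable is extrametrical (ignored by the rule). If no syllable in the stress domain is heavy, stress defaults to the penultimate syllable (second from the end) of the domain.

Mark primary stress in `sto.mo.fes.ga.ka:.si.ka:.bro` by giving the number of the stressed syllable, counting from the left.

3

The final syllable (8, bro) is extrametrical; the stress domain is syllables 1–7.
Weights: 1 sto L, 2 mo L, 3 fes H, 4 ga L, 5 ka: L, 6 si L, 7 ka: L.
Heavy syllables in the domain: 3. The leftmost is syllable 3 (fes).
Primary stress: syllable 3 → sto.mo.ˈfes.ga.ka:.si.ka:.bro.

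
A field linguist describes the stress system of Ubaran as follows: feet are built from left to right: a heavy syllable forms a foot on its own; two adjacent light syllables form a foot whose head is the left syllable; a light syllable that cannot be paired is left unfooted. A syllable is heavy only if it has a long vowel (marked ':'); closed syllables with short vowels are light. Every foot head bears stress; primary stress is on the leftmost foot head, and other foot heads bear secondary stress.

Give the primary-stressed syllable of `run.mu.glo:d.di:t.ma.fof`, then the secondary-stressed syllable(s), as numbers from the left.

Weights: 1 run L, 2 mu L, 3 glo:d H, 4 di:t H, 5 ma L, 6 fof L.
Parse left to right (heavy = foot alone; LL = one foot; stranded L unfooted): (ˈrun.mu) (ˈglo:d) (ˈdi:t) (ˈma.fof).
Foot heads: 1, 3, 4, 5.
Primary stress on the leftmost head = syllable 1.
Secondary stress on 3, 4, 5: ˈrun.mu.ˌglo:d.ˌdi:t.ˌma.fof.

primary 1, secondary 3, 4, 5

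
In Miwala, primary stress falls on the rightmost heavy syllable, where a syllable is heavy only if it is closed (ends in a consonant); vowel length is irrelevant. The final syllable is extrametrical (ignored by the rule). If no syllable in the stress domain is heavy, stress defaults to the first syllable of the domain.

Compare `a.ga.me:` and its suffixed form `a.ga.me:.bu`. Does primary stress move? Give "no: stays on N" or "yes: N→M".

no: stays on 1

Base `a.ga.me:` (3 syllables):
  The final syllable (3, me:) is extrametrical; the stress domain is syllables 1–2.
  Weights: 1 a L, 2 ga L.
  No heavy syllable in the domain; default to the first syllable of the domain = syllable 1.
  → primary stress on syllable 1.
Suffixed `a.ga.me:.bu` (4 syllables):
  The final syllable (4, bu) is extrametrical; the stress domain is syllables 1–3.
  Weights: 1 a L, 2 ga L, 3 me: L.
  No heavy syllable in the domain; default to the first syllable of the domain = syllable 1.
  → primary stress on syllable 1.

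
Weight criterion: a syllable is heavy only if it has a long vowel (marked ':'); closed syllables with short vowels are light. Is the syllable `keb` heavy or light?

`keb`: short vowel, closed (coda /b/). Short vowel → light.

light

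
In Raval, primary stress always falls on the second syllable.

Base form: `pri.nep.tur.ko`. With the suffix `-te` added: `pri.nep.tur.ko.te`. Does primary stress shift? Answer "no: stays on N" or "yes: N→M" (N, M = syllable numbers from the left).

Base `pri.nep.tur.ko` (4 syllables):
  The word has 4 syllables; the second syllable is syllable 2 (nep).
  → primary stress on syllable 2.
Suffixed `pri.nep.tur.ko.te` (5 syllables):
  The word has 5 syllables; the second syllable is syllable 2 (nep).
  → primary stress on syllable 2.

no: stays on 2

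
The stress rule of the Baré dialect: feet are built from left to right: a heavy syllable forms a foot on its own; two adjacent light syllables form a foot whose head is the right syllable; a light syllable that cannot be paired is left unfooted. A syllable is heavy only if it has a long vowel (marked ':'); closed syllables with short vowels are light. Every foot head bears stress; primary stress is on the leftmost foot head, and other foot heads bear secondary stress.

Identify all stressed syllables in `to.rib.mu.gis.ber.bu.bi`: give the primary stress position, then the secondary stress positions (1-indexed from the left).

Weights: 1 to L, 2 rib L, 3 mu L, 4 gis L, 5 ber L, 6 bu L, 7 bi L.
Parse left to right (heavy = foot alone; LL = one foot; stranded L unfooted): (to.ˈrib) (mu.ˈgis) (ber.ˈbu) bi.
Foot heads: 2, 4, 6.
Primary stress on the leftmost head = syllable 2.
Secondary stress on 4, 6: to.ˈrib.mu.ˌgis.ber.ˌbu.bi.

primary 2, secondary 4, 6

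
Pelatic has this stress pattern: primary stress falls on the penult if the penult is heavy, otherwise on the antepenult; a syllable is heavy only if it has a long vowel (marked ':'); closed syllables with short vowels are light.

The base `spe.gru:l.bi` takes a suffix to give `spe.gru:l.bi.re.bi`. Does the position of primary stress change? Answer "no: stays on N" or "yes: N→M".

yes: 2→3

Base `spe.gru:l.bi` (3 syllables):
  Weights: 1 spe L, 2 gru:l H, 3 bi L.
  The penult (syllable 2, gru:l) is heavy, so it takes stress.
  → primary stress on syllable 2.
Suffixed `spe.gru:l.bi.re.bi` (5 syllables):
  Weights: 3 bi L, 4 re L, 5 bi L.
  The penult (syllable 4, re) is light, so stress falls on the antepenult (syllable 3, bi).
  → primary stress on syllable 3.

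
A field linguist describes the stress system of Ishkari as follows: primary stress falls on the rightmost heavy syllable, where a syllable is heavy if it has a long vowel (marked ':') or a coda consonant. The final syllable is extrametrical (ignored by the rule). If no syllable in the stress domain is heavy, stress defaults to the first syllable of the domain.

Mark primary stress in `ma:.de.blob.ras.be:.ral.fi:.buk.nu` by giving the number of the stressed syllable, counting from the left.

8

The final syllable (9, nu) is extrametrical; the stress domain is syllables 1–8.
Weights: 1 ma: H, 2 de L, 3 blob H, 4 ras H, 5 be: H, 6 ral H, 7 fi: H, 8 buk H.
Heavy syllables in the domain: 1, 3, 4, 5, 6, 7, 8. The rightmost is syllable 8 (buk).
Primary stress: syllable 8 → ma:.de.blob.ras.be:.ral.fi:.ˈbuk.nu.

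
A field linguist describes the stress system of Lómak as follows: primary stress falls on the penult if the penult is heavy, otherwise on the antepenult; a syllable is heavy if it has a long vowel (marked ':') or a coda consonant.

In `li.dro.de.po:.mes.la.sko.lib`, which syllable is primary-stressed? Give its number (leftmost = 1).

Weights: 6 la L, 7 sko L, 8 lib H.
The penult (syllable 7, sko) is light, so stress falls on the antepenult (syllable 6, la).
Primary stress: syllable 6 → li.dro.de.po:.mes.ˈla.sko.lib.

6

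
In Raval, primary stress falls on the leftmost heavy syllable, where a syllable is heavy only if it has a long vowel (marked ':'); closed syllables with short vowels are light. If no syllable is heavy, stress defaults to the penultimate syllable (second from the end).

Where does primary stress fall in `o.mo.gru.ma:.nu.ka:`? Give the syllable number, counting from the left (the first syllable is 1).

Weights: 1 o L, 2 mo L, 3 gru L, 4 ma: H, 5 nu L, 6 ka: H.
Heavy syllables in the domain: 4, 6. The leftmost is syllable 4 (ma:).
Primary stress: syllable 4 → o.mo.gru.ˈma:.nu.ka:.

4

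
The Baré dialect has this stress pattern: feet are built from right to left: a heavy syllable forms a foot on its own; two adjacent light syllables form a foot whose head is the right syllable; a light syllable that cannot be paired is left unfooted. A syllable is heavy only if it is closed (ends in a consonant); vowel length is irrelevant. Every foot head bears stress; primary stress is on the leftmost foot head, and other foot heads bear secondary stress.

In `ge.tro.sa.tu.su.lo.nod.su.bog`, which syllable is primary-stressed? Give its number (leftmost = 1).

Weights: 1 ge L, 2 tro L, 3 sa L, 4 tu L, 5 su L, 6 lo L, 7 nod H, 8 su L, 9 bog H.
Parse right to left (heavy = foot alone; LL = one foot; stranded L unfooted): (ge.ˈtro) (sa.ˈtu) (su.ˈlo) (ˈnod) su (ˈbog).
Foot heads: 2, 4, 6, 7, 9.
Primary stress on the leftmost head = syllable 2.
Primary stress: syllable 2 → ge.ˈtro.sa.tu.su.lo.nod.su.bog.

2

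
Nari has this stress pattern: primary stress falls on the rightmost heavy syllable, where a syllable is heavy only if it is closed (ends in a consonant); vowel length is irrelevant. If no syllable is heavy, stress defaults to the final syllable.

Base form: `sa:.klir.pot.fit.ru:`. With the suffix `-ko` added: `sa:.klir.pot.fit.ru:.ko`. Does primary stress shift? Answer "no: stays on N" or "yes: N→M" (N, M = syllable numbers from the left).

no: stays on 4

Base `sa:.klir.pot.fit.ru:` (5 syllables):
  Weights: 1 sa: L, 2 klir H, 3 pot H, 4 fit H, 5 ru: L.
  Heavy syllables in the domain: 2, 3, 4. The rightmost is syllable 4 (fit).
  → primary stress on syllable 4.
Suffixed `sa:.klir.pot.fit.ru:.ko` (6 syllables):
  Weights: 1 sa: L, 2 klir H, 3 pot H, 4 fit H, 5 ru: L, 6 ko L.
  Heavy syllables in the domain: 2, 3, 4. The rightmost is syllable 4 (fit).
  → primary stress on syllable 4.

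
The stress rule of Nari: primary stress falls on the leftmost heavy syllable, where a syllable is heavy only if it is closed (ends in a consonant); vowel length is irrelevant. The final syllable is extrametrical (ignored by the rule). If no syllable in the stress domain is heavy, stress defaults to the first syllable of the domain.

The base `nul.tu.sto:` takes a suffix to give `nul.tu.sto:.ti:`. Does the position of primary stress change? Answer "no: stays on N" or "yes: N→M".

no: stays on 1

Base `nul.tu.sto:` (3 syllables):
  The final syllable (3, sto:) is extrametrical; the stress domain is syllables 1–2.
  Weights: 1 nul H, 2 tu L.
  Heavy syllables in the domain: 1. The leftmost is syllable 1 (nul).
  → primary stress on syllable 1.
Suffixed `nul.tu.sto:.ti:` (4 syllables):
  The final syllable (4, ti:) is extrametrical; the stress domain is syllables 1–3.
  Weights: 1 nul H, 2 tu L, 3 sto: L.
  Heavy syllables in the domain: 1. The leftmost is syllable 1 (nul).
  → primary stress on syllable 1.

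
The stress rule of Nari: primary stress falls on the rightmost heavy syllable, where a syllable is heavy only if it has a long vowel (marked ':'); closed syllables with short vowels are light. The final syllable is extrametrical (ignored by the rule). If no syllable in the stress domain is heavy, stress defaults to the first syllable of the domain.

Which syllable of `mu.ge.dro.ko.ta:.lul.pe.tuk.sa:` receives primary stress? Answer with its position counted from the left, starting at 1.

The final syllable (9, sa:) is extrametrical; the stress domain is syllables 1–8.
Weights: 1 mu L, 2 ge L, 3 dro L, 4 ko L, 5 ta: H, 6 lul L, 7 pe L, 8 tuk L.
Heavy syllables in the domain: 5. The rightmost is syllable 5 (ta:).
Primary stress: syllable 5 → mu.ge.dro.ko.ˈta:.lul.pe.tuk.sa:.

5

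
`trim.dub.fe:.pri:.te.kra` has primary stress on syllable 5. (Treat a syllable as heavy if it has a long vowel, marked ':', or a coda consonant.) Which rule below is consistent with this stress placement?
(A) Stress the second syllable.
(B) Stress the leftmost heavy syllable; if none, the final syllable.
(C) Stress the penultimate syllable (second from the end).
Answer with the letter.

Rule A → syllable 2 (observed: 5).
Rule B → syllable 1 (observed: 5).
Rule C → syllable 5 ✓.

C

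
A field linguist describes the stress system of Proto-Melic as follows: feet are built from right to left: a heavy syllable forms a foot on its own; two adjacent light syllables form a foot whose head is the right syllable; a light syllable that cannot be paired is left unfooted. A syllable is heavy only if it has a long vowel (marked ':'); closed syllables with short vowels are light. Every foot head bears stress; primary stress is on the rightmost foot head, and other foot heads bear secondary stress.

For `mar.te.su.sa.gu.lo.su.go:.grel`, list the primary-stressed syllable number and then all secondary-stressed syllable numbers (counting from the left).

Weights: 1 mar L, 2 te L, 3 su L, 4 sa L, 5 gu L, 6 lo L, 7 su L, 8 go: H, 9 grel L.
Parse right to left (heavy = foot alone; LL = one foot; stranded L unfooted): mar (te.ˈsu) (sa.ˈgu) (lo.ˈsu) (ˈgo:) grel.
Foot heads: 3, 5, 7, 8.
Primary stress on the rightmost head = syllable 8.
Secondary stress on 3, 5, 7: mar.te.ˌsu.sa.ˌgu.lo.ˌsu.ˈgo:.grel.

primary 8, secondary 3, 5, 7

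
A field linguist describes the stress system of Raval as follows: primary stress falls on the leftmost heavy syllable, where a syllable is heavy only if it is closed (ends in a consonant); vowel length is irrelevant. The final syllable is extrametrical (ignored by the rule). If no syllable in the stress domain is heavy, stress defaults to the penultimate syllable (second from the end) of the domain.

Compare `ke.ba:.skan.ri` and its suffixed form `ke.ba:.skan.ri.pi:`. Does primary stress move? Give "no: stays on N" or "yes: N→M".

Base `ke.ba:.skan.ri` (4 syllables):
  The final syllable (4, ri) is extrametrical; the stress domain is syllables 1–3.
  Weights: 1 ke L, 2 ba: L, 3 skan H.
  Heavy syllables in the domain: 3. The leftmost is syllable 3 (skan).
  → primary stress on syllable 3.
Suffixed `ke.ba:.skan.ri.pi:` (5 syllables):
  The final syllable (5, pi:) is extrametrical; the stress domain is syllables 1–4.
  Weights: 1 ke L, 2 ba: L, 3 skan H, 4 ri L.
  Heavy syllables in the domain: 3. The leftmost is syllable 3 (skan).
  → primary stress on syllable 3.

no: stays on 3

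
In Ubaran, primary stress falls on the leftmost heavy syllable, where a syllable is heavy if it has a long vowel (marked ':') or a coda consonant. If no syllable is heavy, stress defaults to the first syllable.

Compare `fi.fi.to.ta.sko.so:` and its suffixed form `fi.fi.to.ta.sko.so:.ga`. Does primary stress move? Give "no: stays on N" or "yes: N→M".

no: stays on 6

Base `fi.fi.to.ta.sko.so:` (6 syllables):
  Weights: 1 fi L, 2 fi L, 3 to L, 4 ta L, 5 sko L, 6 so: H.
  Heavy syllables in the domain: 6. The leftmost is syllable 6 (so:).
  → primary stress on syllable 6.
Suffixed `fi.fi.to.ta.sko.so:.ga` (7 syllables):
  Weights: 1 fi L, 2 fi L, 3 to L, 4 ta L, 5 sko L, 6 so: H, 7 ga L.
  Heavy syllables in the domain: 6. The leftmost is syllable 6 (so:).
  → primary stress on syllable 6.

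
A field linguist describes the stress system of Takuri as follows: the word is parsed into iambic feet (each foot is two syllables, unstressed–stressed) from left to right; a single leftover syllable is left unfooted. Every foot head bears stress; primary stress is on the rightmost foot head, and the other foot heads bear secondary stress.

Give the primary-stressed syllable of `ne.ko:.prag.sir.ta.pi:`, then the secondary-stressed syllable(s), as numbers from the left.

Parse left to right into iambic (σˈσ) feet: (ne.ˈko:) (prag.ˈsir) (ta.ˈpi:).
Foot heads (stressed positions): 2, 4, 6.
End Rule Rightmost: primary stress on the rightmost head = syllable 6.
Secondary stress on 2, 4: ne.ˌko:.prag.ˌsir.ta.ˈpi:.

primary 6, secondary 2, 4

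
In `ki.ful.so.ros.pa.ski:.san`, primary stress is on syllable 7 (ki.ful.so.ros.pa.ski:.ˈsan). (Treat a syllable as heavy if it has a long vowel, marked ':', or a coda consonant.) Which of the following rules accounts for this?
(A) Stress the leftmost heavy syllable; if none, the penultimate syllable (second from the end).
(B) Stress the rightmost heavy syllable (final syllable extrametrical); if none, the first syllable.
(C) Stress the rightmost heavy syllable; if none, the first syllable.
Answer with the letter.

Rule A → syllable 2 (observed: 7).
Rule B → syllable 6 (observed: 7).
Rule C → syllable 7 ✓.

C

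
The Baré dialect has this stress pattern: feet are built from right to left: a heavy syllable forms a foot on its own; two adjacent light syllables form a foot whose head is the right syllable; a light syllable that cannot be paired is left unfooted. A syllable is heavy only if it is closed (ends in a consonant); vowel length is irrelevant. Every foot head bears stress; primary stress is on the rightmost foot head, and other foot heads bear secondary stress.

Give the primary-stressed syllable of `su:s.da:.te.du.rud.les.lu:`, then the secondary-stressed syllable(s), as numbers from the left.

Weights: 1 su:s H, 2 da: L, 3 te L, 4 du L, 5 rud H, 6 les H, 7 lu: L.
Parse right to left (heavy = foot alone; LL = one foot; stranded L unfooted): (ˈsu:s) da: (te.ˈdu) (ˈrud) (ˈles) lu:.
Foot heads: 1, 4, 5, 6.
Primary stress on the rightmost head = syllable 6.
Secondary stress on 1, 4, 5: ˌsu:s.da:.te.ˌdu.ˌrud.ˈles.lu:.

primary 6, secondary 1, 4, 5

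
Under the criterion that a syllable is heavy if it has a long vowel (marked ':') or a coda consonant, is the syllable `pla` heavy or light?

light

`pla`: short vowel, open (no coda). Short vowel, open → light.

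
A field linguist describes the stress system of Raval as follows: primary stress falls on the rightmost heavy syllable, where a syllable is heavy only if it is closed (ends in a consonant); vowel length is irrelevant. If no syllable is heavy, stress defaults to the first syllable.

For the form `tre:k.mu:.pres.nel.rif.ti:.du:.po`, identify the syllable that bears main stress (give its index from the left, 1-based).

5

Weights: 1 tre:k H, 2 mu: L, 3 pres H, 4 nel H, 5 rif H, 6 ti: L, 7 du: L, 8 po L.
Heavy syllables in the domain: 1, 3, 4, 5. The rightmost is syllable 5 (rif).
Primary stress: syllable 5 → tre:k.mu:.pres.nel.ˈrif.ti:.du:.po.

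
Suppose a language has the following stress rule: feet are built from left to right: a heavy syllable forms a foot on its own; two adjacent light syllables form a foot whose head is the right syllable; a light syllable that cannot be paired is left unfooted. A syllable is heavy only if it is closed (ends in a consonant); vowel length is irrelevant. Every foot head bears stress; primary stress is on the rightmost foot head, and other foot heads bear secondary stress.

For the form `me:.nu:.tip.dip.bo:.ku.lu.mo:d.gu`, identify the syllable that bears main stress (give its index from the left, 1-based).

Weights: 1 me: L, 2 nu: L, 3 tip H, 4 dip H, 5 bo: L, 6 ku L, 7 lu L, 8 mo:d H, 9 gu L.
Parse left to right (heavy = foot alone; LL = one foot; stranded L unfooted): (me:.ˈnu:) (ˈtip) (ˈdip) (bo:.ˈku) lu (ˈmo:d) gu.
Foot heads: 2, 3, 4, 6, 8.
Primary stress on the rightmost head = syllable 8.
Primary stress: syllable 8 → me:.nu:.tip.dip.bo:.ku.lu.ˈmo:d.gu.

8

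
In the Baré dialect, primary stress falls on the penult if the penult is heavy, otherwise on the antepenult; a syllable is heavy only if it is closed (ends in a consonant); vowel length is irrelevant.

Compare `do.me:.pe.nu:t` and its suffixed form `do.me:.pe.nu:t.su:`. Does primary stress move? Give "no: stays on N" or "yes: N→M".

Base `do.me:.pe.nu:t` (4 syllables):
  Weights: 2 me: L, 3 pe L, 4 nu:t H.
  The penult (syllable 3, pe) is light, so stress falls on the antepenult (syllable 2, me:).
  → primary stress on syllable 2.
Suffixed `do.me:.pe.nu:t.su:` (5 syllables):
  Weights: 3 pe L, 4 nu:t H, 5 su: L.
  The penult (syllable 4, nu:t) is heavy, so it takes stress.
  → primary stress on syllable 4.

yes: 2→4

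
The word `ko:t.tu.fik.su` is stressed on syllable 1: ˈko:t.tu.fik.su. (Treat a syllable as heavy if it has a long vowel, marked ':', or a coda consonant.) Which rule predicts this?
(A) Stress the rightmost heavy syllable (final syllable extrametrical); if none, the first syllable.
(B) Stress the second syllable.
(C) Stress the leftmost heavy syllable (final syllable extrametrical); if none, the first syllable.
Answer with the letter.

C

Rule A → syllable 3 (observed: 1).
Rule B → syllable 2 (observed: 1).
Rule C → syllable 1 ✓.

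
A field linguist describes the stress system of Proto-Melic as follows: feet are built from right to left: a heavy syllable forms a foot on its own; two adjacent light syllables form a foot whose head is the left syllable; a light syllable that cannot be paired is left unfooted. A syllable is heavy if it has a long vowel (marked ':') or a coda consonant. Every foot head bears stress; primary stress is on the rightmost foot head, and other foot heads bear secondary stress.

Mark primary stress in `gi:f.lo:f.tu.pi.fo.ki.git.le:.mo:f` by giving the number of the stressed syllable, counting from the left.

Weights: 1 gi:f H, 2 lo:f H, 3 tu L, 4 pi L, 5 fo L, 6 ki L, 7 git H, 8 le: H, 9 mo:f H.
Parse right to left (heavy = foot alone; LL = one foot; stranded L unfooted): (ˈgi:f) (ˈlo:f) (ˈtu.pi) (ˈfo.ki) (ˈgit) (ˈle:) (ˈmo:f).
Foot heads: 1, 2, 3, 5, 7, 8, 9.
Primary stress on the rightmost head = syllable 9.
Primary stress: syllable 9 → gi:f.lo:f.tu.pi.fo.ki.git.le:.ˈmo:f.

9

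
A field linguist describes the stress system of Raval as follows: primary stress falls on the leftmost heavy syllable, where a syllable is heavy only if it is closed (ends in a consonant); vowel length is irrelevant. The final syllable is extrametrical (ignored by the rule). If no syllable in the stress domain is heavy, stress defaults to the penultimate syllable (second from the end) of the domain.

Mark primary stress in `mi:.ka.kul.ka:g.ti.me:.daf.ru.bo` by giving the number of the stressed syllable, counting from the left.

3

The final syllable (9, bo) is extrametrical; the stress domain is syllables 1–8.
Weights: 1 mi: L, 2 ka L, 3 kul H, 4 ka:g H, 5 ti L, 6 me: L, 7 daf H, 8 ru L.
Heavy syllables in the domain: 3, 4, 7. The leftmost is syllable 3 (kul).
Primary stress: syllable 3 → mi:.ka.ˈkul.ka:g.ti.me:.daf.ru.bo.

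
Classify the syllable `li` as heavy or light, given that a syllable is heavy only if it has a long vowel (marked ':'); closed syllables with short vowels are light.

light

`li`: short vowel, open (no coda). Short vowel → light.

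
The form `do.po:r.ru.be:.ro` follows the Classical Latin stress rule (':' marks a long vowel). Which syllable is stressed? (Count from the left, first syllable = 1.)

Classical Latin: stress the penult if heavy (long vowel or closed), else the antepenult.
Weights: 3 ru L, 4 be: H, 5 ro L.
The penult (syllable 4, be:) is heavy, so it takes stress.
Stress on syllable 4: do.po:r.ru.ˈbe:.ro.

4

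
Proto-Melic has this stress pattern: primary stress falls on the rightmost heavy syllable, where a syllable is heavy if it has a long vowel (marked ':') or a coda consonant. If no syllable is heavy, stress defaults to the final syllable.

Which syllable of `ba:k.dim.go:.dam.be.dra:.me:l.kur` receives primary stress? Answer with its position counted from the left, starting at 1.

Weights: 1 ba:k H, 2 dim H, 3 go: H, 4 dam H, 5 be L, 6 dra: H, 7 me:l H, 8 kur H.
Heavy syllables in the domain: 1, 2, 3, 4, 6, 7, 8. The rightmost is syllable 8 (kur).
Primary stress: syllable 8 → ba:k.dim.go:.dam.be.dra:.me:l.ˈkur.

8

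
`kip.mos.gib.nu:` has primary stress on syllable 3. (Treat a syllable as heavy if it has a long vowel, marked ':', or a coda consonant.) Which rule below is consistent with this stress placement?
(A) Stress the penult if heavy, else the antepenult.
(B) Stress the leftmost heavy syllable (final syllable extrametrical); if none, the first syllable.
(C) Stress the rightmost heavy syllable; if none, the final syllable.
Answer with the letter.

Rule A → syllable 3 ✓.
Rule B → syllable 1 (observed: 3).
Rule C → syllable 4 (observed: 3).

A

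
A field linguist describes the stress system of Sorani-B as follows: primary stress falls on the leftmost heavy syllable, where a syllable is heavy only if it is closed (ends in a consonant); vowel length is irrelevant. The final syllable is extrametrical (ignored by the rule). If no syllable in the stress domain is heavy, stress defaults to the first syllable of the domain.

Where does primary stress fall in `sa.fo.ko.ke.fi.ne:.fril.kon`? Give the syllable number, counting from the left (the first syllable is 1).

The final syllable (8, kon) is extrametrical; the stress domain is syllables 1–7.
Weights: 1 sa L, 2 fo L, 3 ko L, 4 ke L, 5 fi L, 6 ne: L, 7 fril H.
Heavy syllables in the domain: 7. The leftmost is syllable 7 (fril).
Primary stress: syllable 7 → sa.fo.ko.ke.fi.ne:.ˈfril.kon.

7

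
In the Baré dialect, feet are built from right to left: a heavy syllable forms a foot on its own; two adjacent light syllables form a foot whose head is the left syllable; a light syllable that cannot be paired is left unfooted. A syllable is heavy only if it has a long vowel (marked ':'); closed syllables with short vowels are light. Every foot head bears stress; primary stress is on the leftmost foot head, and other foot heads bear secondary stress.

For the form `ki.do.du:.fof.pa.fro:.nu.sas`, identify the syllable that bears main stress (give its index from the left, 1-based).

Weights: 1 ki L, 2 do L, 3 du: H, 4 fof L, 5 pa L, 6 fro: H, 7 nu L, 8 sas L.
Parse right to left (heavy = foot alone; LL = one foot; stranded L unfooted): (ˈki.do) (ˈdu:) (ˈfof.pa) (ˈfro:) (ˈnu.sas).
Foot heads: 1, 3, 4, 6, 7.
Primary stress on the leftmost head = syllable 1.
Primary stress: syllable 1 → ˈki.do.du:.fof.pa.fro:.nu.sas.

1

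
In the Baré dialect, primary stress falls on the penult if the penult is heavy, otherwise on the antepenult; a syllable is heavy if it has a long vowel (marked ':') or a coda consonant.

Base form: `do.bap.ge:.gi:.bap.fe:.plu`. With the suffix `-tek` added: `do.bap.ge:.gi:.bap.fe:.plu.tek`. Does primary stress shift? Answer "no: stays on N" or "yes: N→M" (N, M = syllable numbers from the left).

Base `do.bap.ge:.gi:.bap.fe:.plu` (7 syllables):
  Weights: 5 bap H, 6 fe: H, 7 plu L.
  The penult (syllable 6, fe:) is heavy, so it takes stress.
  → primary stress on syllable 6.
Suffixed `do.bap.ge:.gi:.bap.fe:.plu.tek` (8 syllables):
  Weights: 6 fe: H, 7 plu L, 8 tek H.
  The penult (syllable 7, plu) is light, so stress falls on the antepenult (syllable 6, fe:).
  → primary stress on syllable 6.

no: stays on 6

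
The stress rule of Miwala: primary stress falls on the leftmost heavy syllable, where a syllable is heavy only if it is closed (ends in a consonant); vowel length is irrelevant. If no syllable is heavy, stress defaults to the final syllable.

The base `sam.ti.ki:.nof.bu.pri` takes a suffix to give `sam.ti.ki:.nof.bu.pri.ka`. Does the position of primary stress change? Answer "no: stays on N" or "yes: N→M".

Base `sam.ti.ki:.nof.bu.pri` (6 syllables):
  Weights: 1 sam H, 2 ti L, 3 ki: L, 4 nof H, 5 bu L, 6 pri L.
  Heavy syllables in the domain: 1, 4. The leftmost is syllable 1 (sam).
  → primary stress on syllable 1.
Suffixed `sam.ti.ki:.nof.bu.pri.ka` (7 syllables):
  Weights: 1 sam H, 2 ti L, 3 ki: L, 4 nof H, 5 bu L, 6 pri L, 7 ka L.
  Heavy syllables in the domain: 1, 4. The leftmost is syllable 1 (sam).
  → primary stress on syllable 1.

no: stays on 1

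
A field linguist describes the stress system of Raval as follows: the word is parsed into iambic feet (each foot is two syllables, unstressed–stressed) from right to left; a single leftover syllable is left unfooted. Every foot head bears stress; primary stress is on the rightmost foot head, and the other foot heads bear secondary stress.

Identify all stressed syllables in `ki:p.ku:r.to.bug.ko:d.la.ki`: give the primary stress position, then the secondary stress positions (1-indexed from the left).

primary 7, secondary 3, 5

Parse right to left into iambic (σˈσ) feet: ki:p (ku:r.ˈto) (bug.ˈko:d) (la.ˈki). Syllable 1 is left unfooted.
Foot heads (stressed positions): 3, 5, 7.
End Rule Rightmost: primary stress on the rightmost head = syllable 7.
Secondary stress on 3, 5: ki:p.ku:r.ˌto.bug.ˌko:d.la.ˈki.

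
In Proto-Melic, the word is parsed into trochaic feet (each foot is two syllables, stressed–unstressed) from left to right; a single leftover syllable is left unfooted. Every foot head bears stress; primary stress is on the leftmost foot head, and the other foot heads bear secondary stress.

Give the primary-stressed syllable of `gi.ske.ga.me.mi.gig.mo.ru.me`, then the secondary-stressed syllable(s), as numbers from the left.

primary 1, secondary 3, 5, 7

Parse left to right into trochaic (ˈσσ) feet: (ˈgi.ske) (ˈga.me) (ˈmi.gig) (ˈmo.ru) me. Syllable 9 is left unfooted.
Foot heads (stressed positions): 1, 3, 5, 7.
End Rule Leftmost: primary stress on the leftmost head = syllable 1.
Secondary stress on 3, 5, 7: ˈgi.ske.ˌga.me.ˌmi.gig.ˌmo.ru.me.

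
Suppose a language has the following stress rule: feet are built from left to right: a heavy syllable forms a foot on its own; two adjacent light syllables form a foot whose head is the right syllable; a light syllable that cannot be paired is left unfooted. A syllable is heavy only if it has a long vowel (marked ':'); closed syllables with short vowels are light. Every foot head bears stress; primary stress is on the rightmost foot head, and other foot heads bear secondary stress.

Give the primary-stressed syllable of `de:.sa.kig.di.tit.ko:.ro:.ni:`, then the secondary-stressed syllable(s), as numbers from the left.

primary 8, secondary 1, 3, 5, 6, 7

Weights: 1 de: H, 2 sa L, 3 kig L, 4 di L, 5 tit L, 6 ko: H, 7 ro: H, 8 ni: H.
Parse left to right (heavy = foot alone; LL = one foot; stranded L unfooted): (ˈde:) (sa.ˈkig) (di.ˈtit) (ˈko:) (ˈro:) (ˈni:).
Foot heads: 1, 3, 5, 6, 7, 8.
Primary stress on the rightmost head = syllable 8.
Secondary stress on 1, 3, 5, 6, 7: ˌde:.sa.ˌkig.di.ˌtit.ˌko:.ˌro:.ˈni:.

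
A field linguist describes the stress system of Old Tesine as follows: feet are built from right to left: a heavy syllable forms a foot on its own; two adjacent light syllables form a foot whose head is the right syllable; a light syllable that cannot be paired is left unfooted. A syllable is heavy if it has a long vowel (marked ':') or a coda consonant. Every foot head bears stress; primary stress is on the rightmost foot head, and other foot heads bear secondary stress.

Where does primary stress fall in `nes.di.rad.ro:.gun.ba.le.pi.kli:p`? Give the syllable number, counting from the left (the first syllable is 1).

9

Weights: 1 nes H, 2 di L, 3 rad H, 4 ro: H, 5 gun H, 6 ba L, 7 le L, 8 pi L, 9 kli:p H.
Parse right to left (heavy = foot alone; LL = one foot; stranded L unfooted): (ˈnes) di (ˈrad) (ˈro:) (ˈgun) ba (le.ˈpi) (ˈkli:p).
Foot heads: 1, 3, 4, 5, 8, 9.
Primary stress on the rightmost head = syllable 9.
Primary stress: syllable 9 → nes.di.rad.ro:.gun.ba.le.pi.ˈkli:p.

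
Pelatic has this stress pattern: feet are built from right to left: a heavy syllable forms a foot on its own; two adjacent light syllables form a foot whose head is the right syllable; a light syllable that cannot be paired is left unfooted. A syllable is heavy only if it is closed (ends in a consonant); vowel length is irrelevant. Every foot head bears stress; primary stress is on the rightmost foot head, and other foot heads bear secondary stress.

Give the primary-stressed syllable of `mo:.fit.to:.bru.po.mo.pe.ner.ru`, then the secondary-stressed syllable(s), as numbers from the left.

primary 8, secondary 2, 5, 7

Weights: 1 mo: L, 2 fit H, 3 to: L, 4 bru L, 5 po L, 6 mo L, 7 pe L, 8 ner H, 9 ru L.
Parse right to left (heavy = foot alone; LL = one foot; stranded L unfooted): mo: (ˈfit) to: (bru.ˈpo) (mo.ˈpe) (ˈner) ru.
Foot heads: 2, 5, 7, 8.
Primary stress on the rightmost head = syllable 8.
Secondary stress on 2, 5, 7: mo:.ˌfit.to:.bru.ˌpo.mo.ˌpe.ˈner.ru.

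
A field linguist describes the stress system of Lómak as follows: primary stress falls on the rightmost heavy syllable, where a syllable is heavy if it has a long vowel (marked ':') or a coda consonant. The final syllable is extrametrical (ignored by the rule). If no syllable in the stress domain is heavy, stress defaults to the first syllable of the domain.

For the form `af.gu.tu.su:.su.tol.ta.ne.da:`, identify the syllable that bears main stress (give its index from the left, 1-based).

6

The final syllable (9, da:) is extrametrical; the stress domain is syllables 1–8.
Weights: 1 af H, 2 gu L, 3 tu L, 4 su: H, 5 su L, 6 tol H, 7 ta L, 8 ne L.
Heavy syllables in the domain: 1, 4, 6. The rightmost is syllable 6 (tol).
Primary stress: syllable 6 → af.gu.tu.su:.su.ˈtol.ta.ne.da:.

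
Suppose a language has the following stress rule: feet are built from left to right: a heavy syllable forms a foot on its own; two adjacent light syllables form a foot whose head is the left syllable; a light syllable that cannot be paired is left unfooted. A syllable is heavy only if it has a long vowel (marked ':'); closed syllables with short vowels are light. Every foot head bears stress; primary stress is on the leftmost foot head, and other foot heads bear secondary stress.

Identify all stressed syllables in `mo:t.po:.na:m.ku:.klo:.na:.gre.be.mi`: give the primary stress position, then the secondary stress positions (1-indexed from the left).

Weights: 1 mo:t H, 2 po: H, 3 na:m H, 4 ku: H, 5 klo: H, 6 na: H, 7 gre L, 8 be L, 9 mi L.
Parse left to right (heavy = foot alone; LL = one foot; stranded L unfooted): (ˈmo:t) (ˈpo:) (ˈna:m) (ˈku:) (ˈklo:) (ˈna:) (ˈgre.be) mi.
Foot heads: 1, 2, 3, 4, 5, 6, 7.
Primary stress on the leftmost head = syllable 1.
Secondary stress on 2, 3, 4, 5, 6, 7: ˈmo:t.ˌpo:.ˌna:m.ˌku:.ˌklo:.ˌna:.ˌgre.be.mi.

primary 1, secondary 2, 3, 4, 5, 6, 7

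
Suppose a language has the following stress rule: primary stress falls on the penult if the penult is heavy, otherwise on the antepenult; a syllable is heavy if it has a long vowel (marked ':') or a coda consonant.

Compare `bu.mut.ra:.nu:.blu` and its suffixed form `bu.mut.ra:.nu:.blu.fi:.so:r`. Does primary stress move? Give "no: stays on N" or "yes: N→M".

yes: 4→6

Base `bu.mut.ra:.nu:.blu` (5 syllables):
  Weights: 3 ra: H, 4 nu: H, 5 blu L.
  The penult (syllable 4, nu:) is heavy, so it takes stress.
  → primary stress on syllable 4.
Suffixed `bu.mut.ra:.nu:.blu.fi:.so:r` (7 syllables):
  Weights: 5 blu L, 6 fi: H, 7 so:r H.
  The penult (syllable 6, fi:) is heavy, so it takes stress.
  → primary stress on syllable 6.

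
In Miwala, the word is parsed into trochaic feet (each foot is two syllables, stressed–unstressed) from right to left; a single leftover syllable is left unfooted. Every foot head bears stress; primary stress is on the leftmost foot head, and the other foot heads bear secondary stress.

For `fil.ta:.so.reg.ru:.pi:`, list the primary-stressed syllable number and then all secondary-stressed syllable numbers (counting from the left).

primary 1, secondary 3, 5

Parse right to left into trochaic (ˈσσ) feet: (ˈfil.ta:) (ˈso.reg) (ˈru:.pi:).
Foot heads (stressed positions): 1, 3, 5.
End Rule Leftmost: primary stress on the leftmost head = syllable 1.
Secondary stress on 3, 5: ˈfil.ta:.ˌso.reg.ˌru:.pi:.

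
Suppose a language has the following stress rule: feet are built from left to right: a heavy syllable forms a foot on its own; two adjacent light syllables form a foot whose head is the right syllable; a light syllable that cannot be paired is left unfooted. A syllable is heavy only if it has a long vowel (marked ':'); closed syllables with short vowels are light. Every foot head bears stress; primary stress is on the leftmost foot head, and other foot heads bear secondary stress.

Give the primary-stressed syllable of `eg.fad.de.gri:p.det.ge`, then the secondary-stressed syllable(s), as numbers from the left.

Weights: 1 eg L, 2 fad L, 3 de L, 4 gri:p H, 5 det L, 6 ge L.
Parse left to right (heavy = foot alone; LL = one foot; stranded L unfooted): (eg.ˈfad) de (ˈgri:p) (det.ˈge).
Foot heads: 2, 4, 6.
Primary stress on the leftmost head = syllable 2.
Secondary stress on 4, 6: eg.ˈfad.de.ˌgri:p.det.ˌge.

primary 2, secondary 4, 6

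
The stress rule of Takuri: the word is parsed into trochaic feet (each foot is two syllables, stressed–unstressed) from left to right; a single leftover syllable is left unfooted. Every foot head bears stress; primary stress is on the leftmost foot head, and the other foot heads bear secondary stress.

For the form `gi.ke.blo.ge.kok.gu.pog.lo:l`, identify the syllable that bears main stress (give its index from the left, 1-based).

1

Parse left to right into trochaic (ˈσσ) feet: (ˈgi.ke) (ˈblo.ge) (ˈkok.gu) (ˈpog.lo:l).
Foot heads (stressed positions): 1, 3, 5, 7.
End Rule Leftmost: primary stress on the leftmost head = syllable 1.
Primary stress: syllable 1 → ˈgi.ke.blo.ge.kok.gu.pog.lo:l.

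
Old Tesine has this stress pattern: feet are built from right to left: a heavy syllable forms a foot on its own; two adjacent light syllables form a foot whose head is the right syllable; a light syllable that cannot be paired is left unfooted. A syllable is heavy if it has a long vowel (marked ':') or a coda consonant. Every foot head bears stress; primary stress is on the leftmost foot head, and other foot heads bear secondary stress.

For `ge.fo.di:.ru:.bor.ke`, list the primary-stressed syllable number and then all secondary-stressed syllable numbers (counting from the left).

Weights: 1 ge L, 2 fo L, 3 di: H, 4 ru: H, 5 bor H, 6 ke L.
Parse right to left (heavy = foot alone; LL = one foot; stranded L unfooted): (ge.ˈfo) (ˈdi:) (ˈru:) (ˈbor) ke.
Foot heads: 2, 3, 4, 5.
Primary stress on the leftmost head = syllable 2.
Secondary stress on 3, 4, 5: ge.ˈfo.ˌdi:.ˌru:.ˌbor.ke.

primary 2, secondary 3, 4, 5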